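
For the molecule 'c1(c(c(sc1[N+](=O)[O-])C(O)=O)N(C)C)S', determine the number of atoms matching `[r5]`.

Check the 15 heavy atoms by environment: 1× s (aromatic, in 5-ring) → match; 4× c (aromatic, in 5-ring) → match; 1× N (acyclic) → no; 3× C (acyclic) → no; 1× S (acyclic) → no; 1× N (charge +1, acyclic) → no; 1× O (charge -1, acyclic) → no; 3× O (acyclic) → no.
Summing the matching environments: 1 + 4 = 5 matching atoms.

5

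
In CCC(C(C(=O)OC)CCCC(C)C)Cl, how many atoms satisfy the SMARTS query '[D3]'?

The query [D3] means: atom with exactly three heavy-atom neighbours.
Check the 15 heavy atoms by environment: 4× C (D1) → no; 4× C (D2) → no; 4× C (D3) → match; 1× O (D1) → no; 1× O (D2) → no; 1× Cl (D1) → no.
That gives 4 matching atoms.

4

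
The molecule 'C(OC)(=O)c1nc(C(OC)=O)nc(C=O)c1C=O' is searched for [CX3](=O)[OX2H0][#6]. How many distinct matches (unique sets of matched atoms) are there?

2

[CX3](=O)[OX2H0][#6] is the SMARTS for an ester: a carbonyl carbon bonded to an oxygen that is itself bonded to carbon (no H on that O).
The molecule carries 2 separate instances of a methyl-ester group (-C(=O)OCH3) meeting every constraint; each maps to a distinct set of atoms, giving 2 matches.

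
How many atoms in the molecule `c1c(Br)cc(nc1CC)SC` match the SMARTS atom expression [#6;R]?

5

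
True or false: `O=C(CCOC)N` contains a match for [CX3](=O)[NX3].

True

The pattern [CX3](=O)[NX3] describes a carbonyl carbon bonded to a trivalent nitrogen — an amide.
The molecule carries a primary amide (-C(=O)NH2), whose atoms satisfy every constraint of the query, so the pattern matches.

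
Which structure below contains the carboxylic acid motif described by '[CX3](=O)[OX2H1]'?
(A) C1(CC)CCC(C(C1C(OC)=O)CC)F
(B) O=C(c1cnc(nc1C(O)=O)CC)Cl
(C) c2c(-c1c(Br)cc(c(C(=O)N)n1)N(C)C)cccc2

B

[CX3](=O)[OX2H1] describes an sp2 carbon double-bonded to O and single-bonded to an -OH oxygen (a carboxylic acid).
(A) has a methyl-ester group (-C(=O)OCH3) but the singly-bonded O has no H (OX2H0, not OX2H1).
(B) contains a carboxylic acid group (-C(=O)OH), which satisfies every atom and bond constraint.
(C) has a primary amide (-C(=O)NH2) but the carbonyl is bonded to N, not to an -OH oxygen.
So the answer is (B).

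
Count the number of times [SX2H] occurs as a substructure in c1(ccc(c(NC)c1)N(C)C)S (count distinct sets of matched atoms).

[SX2H] is the SMARTS for a thiol: an aliphatic sulfur with two connections, one being H.
Exactly one fragment in the molecule meets all constraints, giving 1 match.

1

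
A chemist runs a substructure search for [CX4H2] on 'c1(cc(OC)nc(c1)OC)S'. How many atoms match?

0

The query [CX4H2] means: sp3 carbon (X4) with exactly two hydrogens.
Check the 11 heavy atoms by environment: 1× n (aromatic, H0, X2) → no; 3× c (aromatic, H0, X3) → no; 2× c (aromatic, H1, X3) → no; 2× O (H0, X2) → no; 2× C (H3, X4) → no; 1× S (H1, X2) → no.
No environment satisfies the query, so 0 matching atoms.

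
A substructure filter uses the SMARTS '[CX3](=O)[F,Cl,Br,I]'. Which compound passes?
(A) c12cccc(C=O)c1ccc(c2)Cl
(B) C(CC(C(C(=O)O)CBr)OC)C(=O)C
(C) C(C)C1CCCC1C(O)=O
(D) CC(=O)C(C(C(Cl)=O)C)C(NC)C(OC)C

D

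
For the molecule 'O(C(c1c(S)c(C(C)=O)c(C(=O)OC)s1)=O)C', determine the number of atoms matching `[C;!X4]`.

3

The query [C;!X4] means: aliphatic carbon that does not have four total connections.
Check the 17 heavy atoms by environment: 1× s (aromatic, X2) → no; 4× c (aromatic, X3) → no; 3× C (X3) → match; 3× O (X1) → no; 2× O (X2) → no; 3× C (X4) → no; 1× S (X2) → no.
That gives 3 matching atoms.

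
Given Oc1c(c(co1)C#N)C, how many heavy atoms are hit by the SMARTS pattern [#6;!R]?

2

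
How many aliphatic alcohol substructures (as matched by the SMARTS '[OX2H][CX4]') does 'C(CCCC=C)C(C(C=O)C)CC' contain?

0

[OX2H][CX4] is the SMARTS for an aliphatic alcohol: a hydroxyl oxygen bound to an sp3 (X4) carbon.
No fragment in the molecule satisfies every constraint, giving 0 matches.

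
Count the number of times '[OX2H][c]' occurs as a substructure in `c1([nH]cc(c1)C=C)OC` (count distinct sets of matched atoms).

[OX2H][c] is the SMARTS for a phenol: a hydroxyl oxygen attached to an aromatic carbon.
The molecule has a methoxy ether (-OCH3), but the oxygen has H0, not H1; nothing else fits, so there are 0 matches.

0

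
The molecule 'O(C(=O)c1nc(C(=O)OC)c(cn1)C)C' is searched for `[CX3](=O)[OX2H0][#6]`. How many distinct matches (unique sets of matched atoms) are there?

2

[CX3](=O)[OX2H0][#6] is the SMARTS for an ester: a carbonyl carbon bonded to an oxygen that is itself bonded to carbon (no H on that O).
The molecule carries 2 separate instances of a methyl-ester group (-C(=O)OCH3) meeting every constraint; each maps to a distinct set of atoms, giving 2 matches.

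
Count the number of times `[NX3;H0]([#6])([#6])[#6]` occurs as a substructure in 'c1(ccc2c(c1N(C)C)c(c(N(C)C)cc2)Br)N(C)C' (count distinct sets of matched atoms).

3

[NX3;H0]([#6])([#6])[#6] is the SMARTS for a tertiary amine: a trivalent nitrogen with no H, bonded to three carbons.
The molecule carries 3 separate instances of a dimethylamino group (-N(CH3)2) meeting every constraint; each maps to a distinct set of atoms, giving 3 matches.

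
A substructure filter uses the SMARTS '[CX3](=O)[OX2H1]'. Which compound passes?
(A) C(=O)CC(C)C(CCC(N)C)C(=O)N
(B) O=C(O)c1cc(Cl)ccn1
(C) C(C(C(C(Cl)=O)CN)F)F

B

[CX3](=O)[OX2H1] describes an sp2 carbon double-bonded to O and single-bonded to an -OH oxygen (a carboxylic acid).
(A) has an aldehyde (-CHO) but there is no singly-bonded oxygen on the carbonyl carbon.
(B) contains a carboxylic acid group (-C(=O)OH), which satisfies every atom and bond constraint.
(C) has an acyl chloride (-C(=O)Cl) but the carbonyl is bonded to Cl, not to an -OH oxygen.
So the answer is (B).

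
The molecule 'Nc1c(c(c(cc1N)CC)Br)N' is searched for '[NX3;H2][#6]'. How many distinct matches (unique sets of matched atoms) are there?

3

[NX3;H2][#6] is the SMARTS for a primary amine: a trivalent nitrogen with two H attached to carbon.
The molecule carries 3 separate instances of a primary amino group (-NH2) meeting every constraint; each maps to a distinct set of atoms, giving 3 matches.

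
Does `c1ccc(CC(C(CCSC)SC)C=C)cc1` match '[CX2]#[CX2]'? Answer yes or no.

No

The pattern [CX2]#[CX2] describes a carbon-carbon triple bond — an alkyne.
The closest candidate here is a vinyl group (-CH=CH2), but the C=C is a double bond; both carbons are CX3, not CX2. No other fragment satisfies the full query, so there is no match.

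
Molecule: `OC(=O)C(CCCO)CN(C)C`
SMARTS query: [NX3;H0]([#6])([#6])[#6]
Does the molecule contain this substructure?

Yes

The pattern [NX3;H0]([#6])([#6])[#6] describes a trivalent nitrogen with no H, bonded to three carbons — a tertiary amine.
The molecule carries a dimethylamino group (-N(CH3)2), whose atoms satisfy every constraint of the query, so the pattern matches.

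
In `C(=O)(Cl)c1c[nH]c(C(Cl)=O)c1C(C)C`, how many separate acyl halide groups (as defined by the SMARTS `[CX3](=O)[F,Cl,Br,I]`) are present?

2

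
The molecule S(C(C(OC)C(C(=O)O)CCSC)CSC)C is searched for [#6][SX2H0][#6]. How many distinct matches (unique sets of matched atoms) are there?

3

[#6][SX2H0][#6] is the SMARTS for a thioether: an aliphatic sulfur bridging two carbons with no H on the sulfur.
The molecule carries 3 separate instances of a methylthio ether (-SCH3) meeting every constraint; each maps to a distinct set of atoms, giving 3 matches.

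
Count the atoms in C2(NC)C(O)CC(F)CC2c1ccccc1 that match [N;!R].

The query [N;!R] means: aliphatic nitrogen not in a ring.
Check the 16 heavy atoms by environment: 6× C (in 6-ring) → no; 1× N (acyclic) → match; 1× C (acyclic) → no; 1× F (acyclic) → no; 6× c (aromatic, in 6-ring) → no; 1× O (acyclic) → no.
That gives 1 matching atom.

1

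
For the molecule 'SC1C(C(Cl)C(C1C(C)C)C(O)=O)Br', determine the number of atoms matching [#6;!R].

4

The query [#6;!R] means: carbon not in any ring.
Check the 14 heavy atoms by environment: 5× C (in 5-ring) → no; 4× C (acyclic) → match; 2× O (acyclic) → no; 1× S (acyclic) → no; 1× Br (acyclic) → no; 1× Cl (acyclic) → no.
That gives 4 matching atoms.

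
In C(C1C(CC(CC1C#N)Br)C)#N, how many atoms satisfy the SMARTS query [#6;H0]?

2

The query [#6;H0] means: any carbon with no attached hydrogen.
Check the 12 heavy atoms by environment: 4× C (H1) → no; 2× C (H2) → no; 1× C (H3) → no; 2× C (H0) → match; 2× N (H0) → no; 1× Br (H0) → no.
That gives 2 matching atoms.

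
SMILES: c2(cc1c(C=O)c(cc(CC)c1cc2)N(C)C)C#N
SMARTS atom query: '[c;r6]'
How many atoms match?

10

The query [c;r6] means: aromatic carbon that belongs to a six-membered ring.
Check the 19 heavy atoms by environment: 10× c (aromatic, in 6-ring) → match; 6× C (acyclic) → no; 2× N (acyclic) → no; 1× O (acyclic) → no.
That gives 10 matching atoms.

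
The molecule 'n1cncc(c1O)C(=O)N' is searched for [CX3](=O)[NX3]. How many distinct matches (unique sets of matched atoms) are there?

[CX3](=O)[NX3] is the SMARTS for an amide: a carbonyl carbon bonded to a trivalent nitrogen.
Exactly one fragment in the molecule meets all constraints, giving 1 match.

1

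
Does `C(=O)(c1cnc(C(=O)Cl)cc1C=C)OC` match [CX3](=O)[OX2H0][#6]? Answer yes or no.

The pattern [CX3](=O)[OX2H0][#6] describes a carbonyl carbon bonded to an oxygen that is itself bonded to carbon (no H on that O) — an ester.
The molecule carries a methyl-ester group (-C(=O)OCH3), whose atoms satisfy every constraint of the query, so the pattern matches.

Yes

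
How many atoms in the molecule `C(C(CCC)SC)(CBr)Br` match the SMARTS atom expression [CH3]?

2

The query [CH3] means: aliphatic carbon with exactly three hydrogens.
Check the 10 heavy atoms by environment: 3× C (H2) → no; 2× C (H1) → no; 2× C (H3) → match; 1× S (H0) → no; 2× Br (H0) → no.
That gives 2 matching atoms.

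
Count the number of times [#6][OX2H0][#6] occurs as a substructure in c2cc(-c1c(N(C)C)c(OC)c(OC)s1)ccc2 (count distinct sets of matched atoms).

[#6][OX2H0][#6] is the SMARTS for an ether: an aliphatic oxygen bridging two carbons with no H on the oxygen.
The molecule carries 2 separate instances of a methoxy ether (-OCH3) meeting every constraint; each maps to a distinct set of atoms, giving 2 matches.

2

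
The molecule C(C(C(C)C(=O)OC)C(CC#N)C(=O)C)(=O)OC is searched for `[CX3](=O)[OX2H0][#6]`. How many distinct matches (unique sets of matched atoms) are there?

2

[CX3](=O)[OX2H0][#6] is the SMARTS for an ester: a carbonyl carbon bonded to an oxygen that is itself bonded to carbon (no H on that O).
The molecule carries 2 separate instances of a methyl-ester group (-C(=O)OCH3) meeting every constraint; each maps to a distinct set of atoms, giving 2 matches.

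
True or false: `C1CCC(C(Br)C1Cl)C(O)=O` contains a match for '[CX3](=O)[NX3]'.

False

The pattern [CX3](=O)[NX3] describes a carbonyl carbon bonded to a trivalent nitrogen — an amide.
The closest candidate here is a carboxylic acid group (-C(=O)OH), but the carbonyl is bonded to O, not to an NX3 nitrogen. No other fragment satisfies the full query, so there is no match.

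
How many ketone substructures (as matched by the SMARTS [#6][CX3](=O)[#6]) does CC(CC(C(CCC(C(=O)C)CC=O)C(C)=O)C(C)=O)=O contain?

[#6][CX3](=O)[#6] is the SMARTS for a ketone: a carbonyl carbon (no H) flanked by two carbons.
The molecule carries 4 separate instances of an acetyl/ketone group (-C(=O)CH3) meeting every constraint; each maps to a distinct set of atoms, giving 4 matches.

4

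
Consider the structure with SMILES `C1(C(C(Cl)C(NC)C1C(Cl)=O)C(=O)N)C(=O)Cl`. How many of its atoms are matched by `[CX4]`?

6

The query [CX4] means: C with X4: aliphatic carbon with exactly 4 total connections (bonds + H).
Check the 17 heavy atoms by environment: 6× C (X4) → match; 2× N (X3) → no; 3× C (X3) → no; 3× O (X1) → no; 3× Cl (X1) → no.
That gives 6 matching atoms.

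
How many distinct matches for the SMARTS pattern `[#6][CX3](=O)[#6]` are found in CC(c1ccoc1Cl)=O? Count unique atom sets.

1

[#6][CX3](=O)[#6] is the SMARTS for a ketone: a carbonyl carbon (no H) flanked by two carbons.
Exactly one fragment in the molecule meets all constraints, giving 1 match.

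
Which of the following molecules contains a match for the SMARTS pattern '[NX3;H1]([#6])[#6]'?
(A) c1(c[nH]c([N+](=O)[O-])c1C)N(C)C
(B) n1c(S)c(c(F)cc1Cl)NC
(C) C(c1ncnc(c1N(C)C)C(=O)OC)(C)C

B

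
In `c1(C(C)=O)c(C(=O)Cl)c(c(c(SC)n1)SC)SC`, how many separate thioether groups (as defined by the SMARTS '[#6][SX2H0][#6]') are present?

[#6][SX2H0][#6] is the SMARTS for a thioether: an aliphatic sulfur bridging two carbons with no H on the sulfur.
The molecule carries 3 separate instances of a methylthio ether (-SCH3) meeting every constraint; each maps to a distinct set of atoms, giving 3 matches.

3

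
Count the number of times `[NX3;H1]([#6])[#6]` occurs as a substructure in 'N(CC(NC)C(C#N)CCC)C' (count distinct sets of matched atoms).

2

[NX3;H1]([#6])[#6] is the SMARTS for a secondary amine: a trivalent nitrogen with one H, bonded to two carbons.
The molecule carries 2 separate instances of an N-methylamino group (-NHCH3) meeting every constraint; each maps to a distinct set of atoms, giving 2 matches.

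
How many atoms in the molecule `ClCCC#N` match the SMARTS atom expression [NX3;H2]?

The query [NX3;H2] means: aliphatic N with 3 total connections, two of them H — an -NH2 nitrogen (amine or amide).
Check the 5 heavy atoms by environment: 2× C (H2, X4) → no; 1× C (H0, X2) → no; 1× N (H0, X1) → no; 1× Cl (H0, X1) → no.
No environment satisfies the query, so 0 matching atoms.

0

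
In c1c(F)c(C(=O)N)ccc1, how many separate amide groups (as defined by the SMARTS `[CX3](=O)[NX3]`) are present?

1

[CX3](=O)[NX3] is the SMARTS for an amide: a carbonyl carbon bonded to a trivalent nitrogen.
Exactly one fragment in the molecule meets all constraints, giving 1 match.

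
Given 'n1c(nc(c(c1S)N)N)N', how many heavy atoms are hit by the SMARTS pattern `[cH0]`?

The query [cH0] means: aromatic carbon with no attached hydrogen (substituted or ring-fusion).
Check the 10 heavy atoms by environment: 2× n (aromatic, H0) → no; 4× c (aromatic, H0) → match; 3× N (H2) → no; 1× S (H1) → no.
That gives 4 matching atoms.

4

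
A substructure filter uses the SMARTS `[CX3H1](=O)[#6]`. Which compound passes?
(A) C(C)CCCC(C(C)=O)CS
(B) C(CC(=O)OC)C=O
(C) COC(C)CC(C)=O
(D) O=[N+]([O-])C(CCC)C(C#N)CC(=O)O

B

[CX3H1](=O)[#6] describes an sp2 carbon with one H, double-bonded to O and single-bonded to carbon (an aldehyde).
(A) has an acetyl/ketone group (-C(=O)CH3) but the carbonyl carbon has H0 (two carbon neighbours), not H1.
(B) contains an aldehyde (-CHO), which satisfies every atom and bond constraint.
(C) has an acetyl/ketone group (-C(=O)CH3) but the carbonyl carbon has H0 (two carbon neighbours), not H1.
(D) has a carboxylic acid group (-C(=O)OH) but the carbonyl carbon has H0 and is bonded to O, not H1.
So the answer is (B).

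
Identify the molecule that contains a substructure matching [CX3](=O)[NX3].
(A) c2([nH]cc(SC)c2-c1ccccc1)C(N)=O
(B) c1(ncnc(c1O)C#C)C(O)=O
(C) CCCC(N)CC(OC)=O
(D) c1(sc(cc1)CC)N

A

[CX3](=O)[NX3] describes a carbonyl carbon bonded to a trivalent nitrogen (an amide).
(A) contains a primary amide (-C(=O)NH2), which satisfies every atom and bond constraint.
(B) has a carboxylic acid group (-C(=O)OH) but the carbonyl is bonded to O, not to an NX3 nitrogen.
(C) has a primary amino group (-NH2) but the -NH2 is not attached to a carbonyl carbon.
(D) has a primary amino group (-NH2) but the -NH2 is not attached to a carbonyl carbon.
So the answer is (A).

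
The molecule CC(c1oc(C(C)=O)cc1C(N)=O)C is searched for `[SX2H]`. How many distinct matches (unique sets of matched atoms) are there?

0

[SX2H] is the SMARTS for a thiol: an aliphatic sulfur with two connections, one being H.
No fragment in the molecule satisfies every constraint, giving 0 matches.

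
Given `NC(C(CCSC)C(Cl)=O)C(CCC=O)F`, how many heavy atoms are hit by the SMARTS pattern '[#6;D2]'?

Check the 16 heavy atoms by environment: 5× C (D2) → match; 4× C (D3) → no; 2× O (D1) → no; 1× Cl (D1) → no; 1× S (D2) → no; 1× C (D1) → no; 1× N (D1) → no; 1× F (D1) → no.
That gives 5 matching atoms.

5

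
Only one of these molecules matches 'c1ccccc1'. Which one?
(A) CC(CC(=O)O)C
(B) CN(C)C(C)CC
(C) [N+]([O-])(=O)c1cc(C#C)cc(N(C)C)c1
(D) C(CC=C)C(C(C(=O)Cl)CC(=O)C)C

c1ccccc1 describes six aromatic carbons in a ring (a benzene ring).
(A) has a methyl group (-CH3) but no six-membered all-carbon aromatic ring is present.
(B) has a methyl group (-CH3) but no six-membered all-carbon aromatic ring is present.
(C) contains the required atom environment, so the pattern matches.
(D) has a methyl group (-CH3) but no six-membered all-carbon aromatic ring is present.
So the answer is (C).

C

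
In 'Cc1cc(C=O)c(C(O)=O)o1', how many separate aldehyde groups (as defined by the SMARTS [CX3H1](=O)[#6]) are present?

1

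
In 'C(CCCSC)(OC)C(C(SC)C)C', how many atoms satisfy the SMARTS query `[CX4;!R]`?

The query [CX4;!R] means: aliphatic carbon with four total connections, not in a ring.
Check the 14 heavy atoms by environment: 11× C (X4, acyclic) → match; 1× O (X2, acyclic) → no; 2× S (X2, acyclic) → no.
That gives 11 matching atoms.

11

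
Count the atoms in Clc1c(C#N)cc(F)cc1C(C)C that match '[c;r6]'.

6

The query [c;r6] means: aromatic carbon that belongs to a six-membered ring.
Check the 13 heavy atoms by environment: 6× c (aromatic, in 6-ring) → match; 1× Cl (acyclic) → no; 4× C (acyclic) → no; 1× F (acyclic) → no; 1× N (acyclic) → no.
That gives 6 matching atoms.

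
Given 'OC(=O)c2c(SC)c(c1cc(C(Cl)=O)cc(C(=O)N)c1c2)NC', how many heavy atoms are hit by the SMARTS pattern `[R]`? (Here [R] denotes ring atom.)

Check the 23 heavy atoms by environment: 10× c (aromatic, in 6-ring) → match; 5× C (acyclic) → no; 4× O (acyclic) → no; 2× N (acyclic) → no; 1× S (acyclic) → no; 1× Cl (acyclic) → no.
That gives 10 matching atoms.

10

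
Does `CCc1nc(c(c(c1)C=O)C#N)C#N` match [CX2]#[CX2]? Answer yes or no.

No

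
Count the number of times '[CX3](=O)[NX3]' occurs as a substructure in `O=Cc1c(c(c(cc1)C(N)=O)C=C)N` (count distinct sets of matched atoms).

1

[CX3](=O)[NX3] is the SMARTS for an amide: a carbonyl carbon bonded to a trivalent nitrogen.
Exactly one fragment in the molecule meets all constraints, giving 1 match.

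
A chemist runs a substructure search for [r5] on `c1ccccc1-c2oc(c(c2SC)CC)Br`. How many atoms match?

5

The query [r5] means: r5 matches atoms in a five-membered ring.
Check the 16 heavy atoms by environment: 1× o (aromatic, in 5-ring) → match; 4× c (aromatic, in 5-ring) → match; 6× c (aromatic, in 6-ring) → no; 1× Br (acyclic) → no; 3× C (acyclic) → no; 1× S (acyclic) → no.
Summing the matching environments: 1 + 4 = 5 matching atoms.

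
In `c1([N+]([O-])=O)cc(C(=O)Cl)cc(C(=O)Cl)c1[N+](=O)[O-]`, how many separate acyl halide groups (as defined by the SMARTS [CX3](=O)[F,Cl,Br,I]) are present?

2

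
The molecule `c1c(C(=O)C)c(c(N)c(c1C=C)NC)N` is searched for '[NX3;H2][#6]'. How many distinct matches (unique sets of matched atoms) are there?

[NX3;H2][#6] is the SMARTS for a primary amine: a trivalent nitrogen with two H attached to carbon.
The molecule carries 2 separate instances of a primary amino group (-NH2) meeting every constraint; each maps to a distinct set of atoms, giving 2 matches.

2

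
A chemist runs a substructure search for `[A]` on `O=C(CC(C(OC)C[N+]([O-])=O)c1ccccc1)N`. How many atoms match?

12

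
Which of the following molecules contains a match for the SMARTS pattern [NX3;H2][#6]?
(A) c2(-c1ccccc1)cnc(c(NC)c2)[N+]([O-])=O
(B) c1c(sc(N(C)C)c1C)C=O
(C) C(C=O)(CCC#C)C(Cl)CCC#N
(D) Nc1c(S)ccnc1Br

D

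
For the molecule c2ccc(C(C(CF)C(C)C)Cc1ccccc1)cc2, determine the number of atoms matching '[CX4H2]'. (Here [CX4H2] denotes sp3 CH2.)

2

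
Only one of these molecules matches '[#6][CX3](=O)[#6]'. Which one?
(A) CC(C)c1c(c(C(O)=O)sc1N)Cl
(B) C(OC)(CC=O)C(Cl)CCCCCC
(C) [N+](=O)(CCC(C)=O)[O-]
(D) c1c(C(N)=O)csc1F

C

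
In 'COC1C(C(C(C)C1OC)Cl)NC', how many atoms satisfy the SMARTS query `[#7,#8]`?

The query [#7,#8] means: nitrogen or oxygen (comma = OR).
Check the 13 heavy atoms by environment: 9× C → no; 2× O → match; 1× N → match; 1× Cl → no.
Summing the matching environments: 2 + 1 = 3 matching atoms.

3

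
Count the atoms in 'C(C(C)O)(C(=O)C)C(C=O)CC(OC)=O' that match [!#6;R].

0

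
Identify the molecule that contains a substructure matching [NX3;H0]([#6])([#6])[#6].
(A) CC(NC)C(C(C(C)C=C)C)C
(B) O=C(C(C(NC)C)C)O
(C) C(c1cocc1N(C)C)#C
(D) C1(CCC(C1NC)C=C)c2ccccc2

C

[NX3;H0]([#6])([#6])[#6] describes a trivalent nitrogen with no H, bonded to three carbons (a tertiary amine).
(A) has an N-methylamino group (-NHCH3) but the nitrogen still has one H (H1), not H0.
(B) has an N-methylamino group (-NHCH3) but the nitrogen still has one H (H1), not H0.
(C) contains a dimethylamino group (-N(CH3)2), which satisfies every atom and bond constraint.
(D) has an N-methylamino group (-NHCH3) but the nitrogen still has one H (H1), not H0.
So the answer is (C).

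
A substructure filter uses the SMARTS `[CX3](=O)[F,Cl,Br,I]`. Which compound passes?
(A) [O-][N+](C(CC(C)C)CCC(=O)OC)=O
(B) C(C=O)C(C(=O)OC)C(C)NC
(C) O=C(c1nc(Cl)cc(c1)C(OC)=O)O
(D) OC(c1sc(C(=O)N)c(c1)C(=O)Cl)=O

D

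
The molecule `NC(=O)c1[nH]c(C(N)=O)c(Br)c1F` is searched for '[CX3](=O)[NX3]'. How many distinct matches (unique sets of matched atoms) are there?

[CX3](=O)[NX3] is the SMARTS for an amide: a carbonyl carbon bonded to a trivalent nitrogen.
The molecule carries 2 separate instances of a primary amide (-C(=O)NH2) meeting every constraint; each maps to a distinct set of atoms, giving 2 matches.

2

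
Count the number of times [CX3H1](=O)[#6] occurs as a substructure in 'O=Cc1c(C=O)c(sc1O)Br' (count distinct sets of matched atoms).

2

[CX3H1](=O)[#6] is the SMARTS for an aldehyde: an sp2 carbon with one H, double-bonded to O and single-bonded to carbon.
The molecule carries 2 separate instances of an aldehyde (-CHO) meeting every constraint; each maps to a distinct set of atoms, giving 2 matches.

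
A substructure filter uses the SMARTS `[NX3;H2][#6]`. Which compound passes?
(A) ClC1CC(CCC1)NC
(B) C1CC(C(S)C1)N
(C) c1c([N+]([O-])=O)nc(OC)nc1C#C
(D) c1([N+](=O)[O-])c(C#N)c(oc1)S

[NX3;H2][#6] describes a trivalent nitrogen with two H attached to carbon (a primary amine).
(A) has an N-methylamino group (-NHCH3) but the nitrogen bears two carbons and only one H (H1), not H2.
(B) contains a primary amino group (-NH2), which satisfies every atom and bond constraint.
(C) has a nitro group (-[N+](=O)[O-]) but the nitrogen is [N+] with no H, not NX3H2.
(D) has a nitro group (-[N+](=O)[O-]) but the nitrogen is [N+] with no H, not NX3H2.
So the answer is (B).

B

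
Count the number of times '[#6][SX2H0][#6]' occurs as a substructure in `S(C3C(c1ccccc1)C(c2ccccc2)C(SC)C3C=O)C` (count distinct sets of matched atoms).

2

[#6][SX2H0][#6] is the SMARTS for a thioether: an aliphatic sulfur bridging two carbons with no H on the sulfur.
The molecule carries 2 separate instances of a methylthio ether (-SCH3) meeting every constraint; each maps to a distinct set of atoms, giving 2 matches.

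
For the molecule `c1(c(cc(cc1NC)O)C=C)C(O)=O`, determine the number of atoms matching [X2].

2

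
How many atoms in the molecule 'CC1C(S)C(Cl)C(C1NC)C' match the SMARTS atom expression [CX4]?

The query [CX4] means: C with X4: aliphatic carbon with exactly 4 total connections (bonds + H).
Check the 11 heavy atoms by environment: 8× C (X4) → match; 1× Cl (X1) → no; 1× S (X2) → no; 1× N (X3) → no.
That gives 8 matching atoms.

8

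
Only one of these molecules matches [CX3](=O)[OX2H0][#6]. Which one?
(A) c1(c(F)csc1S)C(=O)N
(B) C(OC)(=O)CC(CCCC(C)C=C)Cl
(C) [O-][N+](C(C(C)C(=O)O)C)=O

B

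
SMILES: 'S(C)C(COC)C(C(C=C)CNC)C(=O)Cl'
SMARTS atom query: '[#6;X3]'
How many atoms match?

The query [#6;X3] means: any carbon (aromatic or not) with three total connections.
Check the 16 heavy atoms by environment: 8× C (X4) → no; 3× C (X3) → match; 1× O (X2) → no; 1× O (X1) → no; 1× Cl (X1) → no; 1× S (X2) → no; 1× N (X3) → no.
That gives 3 matching atoms.

3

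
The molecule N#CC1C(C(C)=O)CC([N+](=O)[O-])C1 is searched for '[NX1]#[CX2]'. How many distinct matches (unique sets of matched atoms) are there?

[NX1]#[CX2] is the SMARTS for a nitrile: a nitrogen triple-bonded to a two-connected carbon.
Exactly one fragment in the molecule meets all constraints, giving 1 match.

1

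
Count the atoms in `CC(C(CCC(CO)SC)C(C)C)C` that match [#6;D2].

3

The query [#6;D2] means: any carbon bonded to exactly two heavy atoms.
Check the 14 heavy atoms by environment: 3× C (D2) → match; 4× C (D3) → no; 5× C (D1) → no; 1× S (D2) → no; 1× O (D1) → no.
That gives 3 matching atoms.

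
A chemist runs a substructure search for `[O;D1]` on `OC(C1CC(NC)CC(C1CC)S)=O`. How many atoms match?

The query [O;D1] means: aliphatic oxygen bonded to exactly one heavy atom.
Check the 14 heavy atoms by environment: 5× C (D3) → no; 3× C (D2) → no; 1× S (D1) → no; 2× O (D1) → match; 1× N (D2) → no; 2× C (D1) → no.
That gives 2 matching atoms.

2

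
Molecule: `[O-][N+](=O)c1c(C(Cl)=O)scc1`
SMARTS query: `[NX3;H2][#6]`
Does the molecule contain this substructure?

The pattern [NX3;H2][#6] describes a trivalent nitrogen with two H attached to carbon — a primary amine.
The closest candidate here is a nitro group (-[N+](=O)[O-]), but the nitrogen is [N+] with no H, not NX3H2. No other fragment satisfies the full query, so there is no match.

No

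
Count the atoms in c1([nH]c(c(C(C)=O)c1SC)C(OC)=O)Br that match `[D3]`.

6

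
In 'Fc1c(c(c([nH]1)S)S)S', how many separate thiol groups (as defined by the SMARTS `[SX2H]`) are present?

[SX2H] is the SMARTS for a thiol: an aliphatic sulfur with two connections, one being H.
The molecule carries 3 separate instances of a thiol (-SH) meeting every constraint; each maps to a distinct set of atoms, giving 3 matches.

3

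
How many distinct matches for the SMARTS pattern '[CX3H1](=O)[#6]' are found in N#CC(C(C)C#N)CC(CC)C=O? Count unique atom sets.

1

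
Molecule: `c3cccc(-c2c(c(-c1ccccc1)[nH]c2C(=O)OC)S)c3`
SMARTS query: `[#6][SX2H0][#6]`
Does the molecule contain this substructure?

The pattern [#6][SX2H0][#6] describes an aliphatic sulfur bridging two carbons with no H on the sulfur — a thioether.
The closest candidate here is a thiol (-SH), but the sulfur has H1, not H0 bridging two carbons. No other fragment satisfies the full query, so there is no match.

No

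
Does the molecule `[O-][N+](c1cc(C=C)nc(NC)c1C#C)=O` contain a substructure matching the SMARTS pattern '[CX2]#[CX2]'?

Yes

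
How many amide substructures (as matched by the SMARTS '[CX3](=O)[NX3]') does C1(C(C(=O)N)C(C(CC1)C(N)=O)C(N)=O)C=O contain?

3

[CX3](=O)[NX3] is the SMARTS for an amide: a carbonyl carbon bonded to a trivalent nitrogen.
The molecule carries 3 separate instances of a primary amide (-C(=O)NH2) meeting every constraint; each maps to a distinct set of atoms, giving 3 matches.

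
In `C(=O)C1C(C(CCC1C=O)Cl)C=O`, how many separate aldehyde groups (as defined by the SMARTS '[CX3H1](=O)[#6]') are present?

3

[CX3H1](=O)[#6] is the SMARTS for an aldehyde: an sp2 carbon with one H, double-bonded to O and single-bonded to carbon.
The molecule carries 3 separate instances of an aldehyde (-CHO) meeting every constraint; each maps to a distinct set of atoms, giving 3 matches.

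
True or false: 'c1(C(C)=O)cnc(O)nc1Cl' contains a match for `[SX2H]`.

False

The pattern [SX2H] describes an aliphatic sulfur with two connections, one being H — a thiol.
The closest candidate here is a hydroxyl group (-OH), but it is an -OH, not an -SH. No other fragment satisfies the full query, so there is no match.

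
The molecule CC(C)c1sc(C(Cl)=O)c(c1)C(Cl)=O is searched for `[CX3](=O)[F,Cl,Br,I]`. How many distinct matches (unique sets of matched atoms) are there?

[CX3](=O)[F,Cl,Br,I] is the SMARTS for an acyl halide: a carbonyl carbon bonded to a halogen.
The molecule carries 2 separate instances of an acyl chloride (-C(=O)Cl) meeting every constraint; each maps to a distinct set of atoms, giving 2 matches.

2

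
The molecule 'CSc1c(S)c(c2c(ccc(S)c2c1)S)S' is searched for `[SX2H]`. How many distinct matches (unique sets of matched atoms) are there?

[SX2H] is the SMARTS for a thiol: an aliphatic sulfur with two connections, one being H.
The molecule carries 4 separate instances of a thiol (-SH) meeting every constraint; each maps to a distinct set of atoms, giving 4 matches.

4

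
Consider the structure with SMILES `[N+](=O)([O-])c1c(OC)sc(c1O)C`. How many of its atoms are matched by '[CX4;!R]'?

2

The query [CX4;!R] means: aliphatic carbon with four total connections, not in a ring.
Check the 12 heavy atoms by environment: 1× s (aromatic, X2, in 5-ring) → no; 4× c (aromatic, X3, in 5-ring) → no; 2× O (X2, acyclic) → no; 1× N (charge +1, X3, acyclic) → no; 1× O (charge -1, X1, acyclic) → no; 1× O (X1, acyclic) → no; 2× C (X4, acyclic) → match.
That gives 2 matching atoms.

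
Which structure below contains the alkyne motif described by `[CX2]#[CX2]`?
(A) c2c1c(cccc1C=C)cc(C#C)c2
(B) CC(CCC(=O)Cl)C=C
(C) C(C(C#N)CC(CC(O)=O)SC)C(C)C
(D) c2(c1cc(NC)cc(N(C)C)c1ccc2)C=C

A

[CX2]#[CX2] describes a carbon-carbon triple bond (an alkyne).
(A) contains an ethynyl group (-C#CH), which satisfies every atom and bond constraint.
(B) has a vinyl group (-CH=CH2) but the C=C is a double bond; both carbons are CX3, not CX2.
(C) has a nitrile (-C#N) but the triple bond is C#N, not C#C.
(D) has a vinyl group (-CH=CH2) but the C=C is a double bond; both carbons are CX3, not CX2.
So the answer is (A).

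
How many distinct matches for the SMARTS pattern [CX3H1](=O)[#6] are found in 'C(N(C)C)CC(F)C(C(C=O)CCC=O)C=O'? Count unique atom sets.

[CX3H1](=O)[#6] is the SMARTS for an aldehyde: an sp2 carbon with one H, double-bonded to O and single-bonded to carbon.
The molecule carries 3 separate instances of an aldehyde (-CHO) meeting every constraint; each maps to a distinct set of atoms, giving 3 matches.

3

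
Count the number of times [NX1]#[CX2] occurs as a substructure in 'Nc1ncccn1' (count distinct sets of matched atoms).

[NX1]#[CX2] is the SMARTS for a nitrile: a nitrogen triple-bonded to a two-connected carbon.
The molecule has a primary amino group (-NH2), but the nitrogen is NX3 (three connections), not NX1 triple-bonded; nothing else fits, so there are 0 matches.

0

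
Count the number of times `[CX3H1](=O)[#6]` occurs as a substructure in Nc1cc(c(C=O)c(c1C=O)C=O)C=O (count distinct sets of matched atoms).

[CX3H1](=O)[#6] is the SMARTS for an aldehyde: an sp2 carbon with one H, double-bonded to O and single-bonded to carbon.
The molecule carries 4 separate instances of an aldehyde (-CHO) meeting every constraint; each maps to a distinct set of atoms, giving 4 matches.

4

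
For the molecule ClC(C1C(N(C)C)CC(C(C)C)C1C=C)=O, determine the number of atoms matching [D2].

The query [D2] means: atom with exactly two heavy-atom neighbours.
Check the 16 heavy atoms by environment: 6× C (D3) → no; 2× C (D2) → match; 5× C (D1) → no; 1× N (D3) → no; 1× O (D1) → no; 1× Cl (D1) → no.
That gives 2 matching atoms.

2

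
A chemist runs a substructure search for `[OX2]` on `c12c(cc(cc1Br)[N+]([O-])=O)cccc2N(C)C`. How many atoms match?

0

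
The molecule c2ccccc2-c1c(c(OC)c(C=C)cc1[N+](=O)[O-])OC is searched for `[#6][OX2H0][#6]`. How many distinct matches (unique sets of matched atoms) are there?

2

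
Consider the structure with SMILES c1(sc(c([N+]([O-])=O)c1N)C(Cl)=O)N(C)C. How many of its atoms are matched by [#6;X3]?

5

The query [#6;X3] means: any carbon (aromatic or not) with three total connections.
Check the 15 heavy atoms by environment: 1× s (aromatic, X2) → no; 4× c (aromatic, X3) → match; 2× N (X3) → no; 1× N (charge +1, X3) → no; 1× O (charge -1, X1) → no; 2× O (X1) → no; 1× C (X3) → match; 1× Cl (X1) → no; 2× C (X4) → no.
Summing the matching environments: 4 + 1 = 5 matching atoms.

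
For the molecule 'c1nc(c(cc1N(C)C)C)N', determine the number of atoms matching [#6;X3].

5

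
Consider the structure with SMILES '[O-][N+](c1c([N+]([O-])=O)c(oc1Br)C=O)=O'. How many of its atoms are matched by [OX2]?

The query [OX2] means: aliphatic oxygen with two total connections — ether, hydroxyl, or ester single-bond O.
Check the 14 heavy atoms by environment: 1× o (aromatic, X2) → no; 4× c (aromatic, X3) → no; 1× Br (X1) → no; 1× C (X3) → no; 3× O (X1) → no; 2× N (charge +1, X3) → no; 2× O (charge -1, X1) → no.
No environment satisfies the query, so 0 matching atoms.

0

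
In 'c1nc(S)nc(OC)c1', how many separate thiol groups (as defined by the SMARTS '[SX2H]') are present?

[SX2H] is the SMARTS for a thiol: an aliphatic sulfur with two connections, one being H.
Exactly one fragment in the molecule meets all constraints, giving 1 match.

1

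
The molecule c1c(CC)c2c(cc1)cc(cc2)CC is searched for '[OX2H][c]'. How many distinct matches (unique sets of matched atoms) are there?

0

[OX2H][c] is the SMARTS for a phenol: a hydroxyl oxygen attached to an aromatic carbon.
No fragment in the molecule satisfies every constraint, giving 0 matches.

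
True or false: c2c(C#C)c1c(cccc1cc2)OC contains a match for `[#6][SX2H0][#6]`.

The pattern [#6][SX2H0][#6] describes an aliphatic sulfur bridging two carbons with no H on the sulfur — a thioether.
The closest candidate here is a methoxy ether (-OCH3), but the bridging atom is O, not S. No other fragment satisfies the full query, so there is no match.

False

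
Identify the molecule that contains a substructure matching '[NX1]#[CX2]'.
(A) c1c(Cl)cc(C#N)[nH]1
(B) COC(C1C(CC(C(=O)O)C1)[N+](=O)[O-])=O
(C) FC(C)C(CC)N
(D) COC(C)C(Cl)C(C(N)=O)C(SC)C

A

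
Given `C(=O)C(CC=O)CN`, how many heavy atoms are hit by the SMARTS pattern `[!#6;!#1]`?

3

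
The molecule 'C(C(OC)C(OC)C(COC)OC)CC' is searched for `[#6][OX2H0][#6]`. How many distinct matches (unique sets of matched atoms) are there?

4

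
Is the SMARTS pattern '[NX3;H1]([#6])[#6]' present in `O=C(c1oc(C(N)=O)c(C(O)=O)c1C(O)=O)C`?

The pattern [NX3;H1]([#6])[#6] describes a trivalent nitrogen with one H, bonded to two carbons — a secondary amine.
The closest candidate here is a primary amide (-C(=O)NH2), but the -C(=O)NH2 nitrogen has H2, not H1. No other fragment satisfies the full query, so there is no match.

No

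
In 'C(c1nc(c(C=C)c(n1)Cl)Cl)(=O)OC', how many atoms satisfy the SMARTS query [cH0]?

Check the 14 heavy atoms by environment: 2× n (aromatic, H0) → no; 4× c (aromatic, H0) → match; 1× C (H0) → no; 2× O (H0) → no; 1× C (H3) → no; 2× Cl (H0) → no; 1× C (H1) → no; 1× C (H2) → no.
That gives 4 matching atoms.

4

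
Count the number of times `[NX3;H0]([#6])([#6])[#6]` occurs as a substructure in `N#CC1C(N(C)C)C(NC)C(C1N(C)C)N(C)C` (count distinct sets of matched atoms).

[NX3;H0]([#6])([#6])[#6] is the SMARTS for a tertiary amine: a trivalent nitrogen with no H, bonded to three carbons.
The molecule carries 3 separate instances of a dimethylamino group (-N(CH3)2) meeting every constraint; each maps to a distinct set of atoms, giving 3 matches.

3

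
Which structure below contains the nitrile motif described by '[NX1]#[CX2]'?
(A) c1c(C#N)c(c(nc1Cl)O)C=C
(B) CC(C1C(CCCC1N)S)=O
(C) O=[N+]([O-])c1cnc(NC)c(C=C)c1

A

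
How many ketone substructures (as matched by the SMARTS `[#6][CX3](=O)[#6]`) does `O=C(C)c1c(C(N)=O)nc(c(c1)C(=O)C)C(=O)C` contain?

3

[#6][CX3](=O)[#6] is the SMARTS for a ketone: a carbonyl carbon (no H) flanked by two carbons.
The molecule carries 3 separate instances of an acetyl/ketone group (-C(=O)CH3) meeting every constraint; each maps to a distinct set of atoms, giving 3 matches.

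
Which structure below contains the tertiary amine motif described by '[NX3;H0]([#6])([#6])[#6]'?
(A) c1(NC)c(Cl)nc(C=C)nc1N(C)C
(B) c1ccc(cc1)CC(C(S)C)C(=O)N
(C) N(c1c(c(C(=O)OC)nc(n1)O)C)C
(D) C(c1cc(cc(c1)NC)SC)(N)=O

[NX3;H0]([#6])([#6])[#6] describes a trivalent nitrogen with no H, bonded to three carbons (a tertiary amine).
(A) contains a dimethylamino group (-N(CH3)2), which satisfies every atom and bond constraint.
(B) has a primary amide (-C(=O)NH2) but the amide nitrogen has H2 and only one carbon neighbour.
(C) has an N-methylamino group (-NHCH3) but the nitrogen still has one H (H1), not H0.
(D) has a primary amide (-C(=O)NH2) but the amide nitrogen has H2 and only one carbon neighbour.
So the answer is (A).

A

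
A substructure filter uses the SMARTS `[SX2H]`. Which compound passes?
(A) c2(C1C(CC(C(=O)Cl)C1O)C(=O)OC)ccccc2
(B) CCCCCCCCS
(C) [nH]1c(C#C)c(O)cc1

[SX2H] describes an aliphatic sulfur with two connections, one being H (a thiol).
(A) has a hydroxyl group (-OH) but it is an -OH, not an -SH.
(B) contains a thiol (-SH), which satisfies every atom and bond constraint.
(C) has a hydroxyl group (-OH) but it is an -OH, not an -SH.
So the answer is (B).

B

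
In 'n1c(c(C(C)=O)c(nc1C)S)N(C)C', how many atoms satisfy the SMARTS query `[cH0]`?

4

The query [cH0] means: aromatic carbon with no attached hydrogen (substituted or ring-fusion).
Check the 14 heavy atoms by environment: 2× n (aromatic, H0) → no; 4× c (aromatic, H0) → match; 1× S (H1) → no; 1× C (H0) → no; 1× O (H0) → no; 4× C (H3) → no; 1× N (H0) → no.
That gives 4 matching atoms.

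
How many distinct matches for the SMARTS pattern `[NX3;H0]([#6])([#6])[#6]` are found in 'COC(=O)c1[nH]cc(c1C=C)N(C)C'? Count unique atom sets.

[NX3;H0]([#6])([#6])[#6] is the SMARTS for a tertiary amine: a trivalent nitrogen with no H, bonded to three carbons.
Exactly one fragment in the molecule meets all constraints, giving 1 match.

1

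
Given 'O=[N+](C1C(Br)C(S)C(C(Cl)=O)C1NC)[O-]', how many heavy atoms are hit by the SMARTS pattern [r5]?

5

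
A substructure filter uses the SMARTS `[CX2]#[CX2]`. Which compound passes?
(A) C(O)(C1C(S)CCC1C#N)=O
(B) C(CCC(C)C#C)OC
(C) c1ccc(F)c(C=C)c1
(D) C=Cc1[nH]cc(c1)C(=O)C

B

[CX2]#[CX2] describes a carbon-carbon triple bond (an alkyne).
(A) has a nitrile (-C#N) but the triple bond is C#N, not C#C.
(B) contains an ethynyl group (-C#CH), which satisfies every atom and bond constraint.
(C) has a vinyl group (-CH=CH2) but the C=C is a double bond; both carbons are CX3, not CX2.
(D) has a vinyl group (-CH=CH2) but the C=C is a double bond; both carbons are CX3, not CX2.
So the answer is (B).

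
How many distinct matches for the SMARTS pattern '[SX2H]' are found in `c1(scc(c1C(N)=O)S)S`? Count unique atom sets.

[SX2H] is the SMARTS for a thiol: an aliphatic sulfur with two connections, one being H.
The molecule carries 2 separate instances of a thiol (-SH) meeting every constraint; each maps to a distinct set of atoms, giving 2 matches.

2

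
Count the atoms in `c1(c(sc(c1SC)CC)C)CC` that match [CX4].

The query [CX4] means: C with X4: aliphatic carbon with exactly 4 total connections (bonds + H).
Check the 12 heavy atoms by environment: 1× s (aromatic, X2) → no; 4× c (aromatic, X3) → no; 6× C (X4) → match; 1× S (X2) → no.
That gives 6 matching atoms.

6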